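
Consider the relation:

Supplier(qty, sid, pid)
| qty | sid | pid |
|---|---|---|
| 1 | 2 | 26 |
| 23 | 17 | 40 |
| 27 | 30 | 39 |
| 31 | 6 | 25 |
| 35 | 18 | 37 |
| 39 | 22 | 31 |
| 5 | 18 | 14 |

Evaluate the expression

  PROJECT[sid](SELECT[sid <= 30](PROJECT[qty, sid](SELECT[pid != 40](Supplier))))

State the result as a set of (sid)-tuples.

Filtering on pid != 40 leaves {(1, 2, 26), (27, 30, 39), (31, 6, 25), (35, 18, 37), (39, 22, 31), (5, 18, 14)}.
π_{qty, sid} gives {(1, 2), (27, 30), (31, 6), (35, 18), (39, 22), (5, 18)}.
Filtering on sid <= 30 leaves {(1, 2), (27, 30), (31, 6), (35, 18), (39, 22), (5, 18)}.
π_{sid} gives {18, 2, 22, 30, 6} (1 duplicate(s) eliminated).

{18, 2, 22, 30, 6}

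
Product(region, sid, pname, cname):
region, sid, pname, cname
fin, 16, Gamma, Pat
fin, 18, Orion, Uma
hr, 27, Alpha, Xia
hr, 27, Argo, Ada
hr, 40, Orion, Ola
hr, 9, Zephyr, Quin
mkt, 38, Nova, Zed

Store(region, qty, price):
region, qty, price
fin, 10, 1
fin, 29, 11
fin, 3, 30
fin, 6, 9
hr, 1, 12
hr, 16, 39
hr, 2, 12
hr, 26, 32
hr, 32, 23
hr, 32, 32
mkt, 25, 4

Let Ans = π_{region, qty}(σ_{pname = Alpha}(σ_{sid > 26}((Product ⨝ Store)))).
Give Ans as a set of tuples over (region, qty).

Product ⋈ Store (natural join on region): {(fin, 16, Gamma, Pat, 10, 1), (fin, 16, Gamma, Pat, 29, 11), (fin, 16, Gamma, Pat, 3, 30), (fin, 16, Gamma, Pat, 6, 9), (fin, 18, Orion, Uma, 10, 1), (fin, 18, Orion, Uma, 29, 11), (fin, 18, Orion, Uma, 3, 30), (fin, 18, Orion, Uma, 6, 9), (hr, 27, Alpha, Xia, 1, 12), (hr, 27, Alpha, Xia, 16, 39), (hr, 27, Alpha, Xia, 2, 12), (hr, 27, Alpha, Xia, 26, 32), (hr, 27, Alpha, Xia, 32, 23), (hr, 27, Alpha, Xia, 32, 32), (hr, 27, Argo, Ada, 1, 12), (hr, 27, Argo, Ada, 16, 39), (hr, 27, Argo, Ada, 2, 12), (hr, 27, Argo, Ada, 26, 32), (hr, 27, Argo, Ada, 32, 23), (hr, 27, Argo, Ada, 32, 32), (hr, 40, Orion, Ola, 1, 12), (hr, 40, Orion, Ola, 16, 39), (hr, 40, Orion, Ola, 2, 12), (hr, 40, Orion, Ola, 26, 32), (hr, 40, Orion, Ola, 32, 23), (hr, 40, Orion, Ola, 32, 32), (hr, 9, Zephyr, Quin, 1, 12), (hr, 9, Zephyr, Quin, 16, 39), (hr, 9, Zephyr, Quin, 2, 12), (hr, 9, Zephyr, Quin, 26, 32), (hr, 9, Zephyr, Quin, 32, 23), (hr, 9, Zephyr, Quin, 32, 32), (mkt, 38, Nova, Zed, 25, 4)}
Apply σ_{sid > 26}; surviving tuples: {(hr, 27, Alpha, Xia, 1, 12), (hr, 27, Alpha, Xia, 16, 39), (hr, 27, Alpha, Xia, 2, 12), (hr, 27, Alpha, Xia, 26, 32), (hr, 27, Alpha, Xia, 32, 23), (hr, 27, Alpha, Xia, 32, 32), (hr, 27, Argo, Ada, 1, 12), (hr, 27, Argo, Ada, 16, 39), (hr, 27, Argo, Ada, 2, 12), (hr, 27, Argo, Ada, 26, 32), (hr, 27, Argo, Ada, 32, 23), (hr, 27, Argo, Ada, 32, 32), (hr, 40, Orion, Ola, 1, 12), (hr, 40, Orion, Ola, 16, 39), (hr, 40, Orion, Ola, 2, 12), (hr, 40, Orion, Ola, 26, 32), (hr, 40, Orion, Ola, 32, 23), (hr, 40, Orion, Ola, 32, 32), (mkt, 38, Nova, Zed, 25, 4)}
Apply σ_{pname = Alpha}; surviving tuples: {(hr, 27, Alpha, Xia, 1, 12), (hr, 27, Alpha, Xia, 16, 39), (hr, 27, Alpha, Xia, 2, 12), (hr, 27, Alpha, Xia, 26, 32), (hr, 27, Alpha, Xia, 32, 23), (hr, 27, Alpha, Xia, 32, 32)}
Projecting to region, qty (1 duplicate(s) eliminated): {(hr, 1), (hr, 16), (hr, 2), (hr, 26), (hr, 32)}

{(hr, 1), (hr, 16), (hr, 2), (hr, 26), (hr, 32)}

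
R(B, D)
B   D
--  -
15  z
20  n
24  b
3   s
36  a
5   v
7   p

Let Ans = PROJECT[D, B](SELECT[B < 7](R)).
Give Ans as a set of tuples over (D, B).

Selection B < 7: {(3, s), (5, v)}
π_{D, B} gives {(s, 3), (v, 5)}.

{(s, 3), (v, 5)}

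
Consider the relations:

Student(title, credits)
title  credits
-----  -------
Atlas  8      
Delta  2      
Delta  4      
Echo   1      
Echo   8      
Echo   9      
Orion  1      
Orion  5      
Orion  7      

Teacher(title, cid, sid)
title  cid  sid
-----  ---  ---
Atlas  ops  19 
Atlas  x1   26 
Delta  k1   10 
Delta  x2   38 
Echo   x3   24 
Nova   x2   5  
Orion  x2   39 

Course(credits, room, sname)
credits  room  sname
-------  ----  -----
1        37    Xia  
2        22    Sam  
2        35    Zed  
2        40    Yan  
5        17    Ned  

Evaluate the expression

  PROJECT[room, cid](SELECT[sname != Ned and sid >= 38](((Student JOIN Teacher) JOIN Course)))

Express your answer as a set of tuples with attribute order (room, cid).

{(22, x2), (35, x2), (37, x2), (40, x2)}

Joining Student and Teacher on title yields {(Atlas, 8, ops, 19), (Atlas, 8, x1, 26), (Delta, 2, k1, 10), (Delta, 2, x2, 38), (Delta, 4, k1, 10), (Delta, 4, x2, 38), (Echo, 1, x3, 24), (Echo, 8, x3, 24), (Echo, 9, x3, 24), (Orion, 1, x2, 39), (Orion, 5, x2, 39), (Orion, 7, x2, 39)}.
Joining (Student JOIN Teacher) and Course on credits yields {(Delta, 2, k1, 10, 22, Sam), (Delta, 2, k1, 10, 35, Zed), (Delta, 2, k1, 10, 40, Yan), (Delta, 2, x2, 38, 22, Sam), (Delta, 2, x2, 38, 35, Zed), (Delta, 2, x2, 38, 40, Yan), (Echo, 1, x3, 24, 37, Xia), (Orion, 1, x2, 39, 37, Xia), (Orion, 5, x2, 39, 17, Ned)}.
σ[sname != Ned and sid >= 38]: keep tuples satisfying sname != Ned and sid >= 38 → {(Delta, 2, x2, 38, 22, Sam), (Delta, 2, x2, 38, 35, Zed), (Delta, 2, x2, 38, 40, Yan), (Orion, 1, x2, 39, 37, Xia)}
Projecting to room, cid: {(22, x2), (35, x2), (37, x2), (40, x2)}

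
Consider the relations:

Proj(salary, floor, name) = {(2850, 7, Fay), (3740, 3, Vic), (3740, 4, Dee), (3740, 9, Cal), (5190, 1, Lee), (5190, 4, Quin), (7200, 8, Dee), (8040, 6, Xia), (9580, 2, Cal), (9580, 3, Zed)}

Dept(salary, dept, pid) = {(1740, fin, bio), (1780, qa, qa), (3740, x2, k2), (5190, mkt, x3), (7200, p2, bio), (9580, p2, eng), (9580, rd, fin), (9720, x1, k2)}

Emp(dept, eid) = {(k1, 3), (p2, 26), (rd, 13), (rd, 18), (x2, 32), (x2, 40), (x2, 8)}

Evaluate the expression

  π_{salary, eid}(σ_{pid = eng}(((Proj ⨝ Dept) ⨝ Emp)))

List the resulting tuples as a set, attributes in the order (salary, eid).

{(9580, 26)}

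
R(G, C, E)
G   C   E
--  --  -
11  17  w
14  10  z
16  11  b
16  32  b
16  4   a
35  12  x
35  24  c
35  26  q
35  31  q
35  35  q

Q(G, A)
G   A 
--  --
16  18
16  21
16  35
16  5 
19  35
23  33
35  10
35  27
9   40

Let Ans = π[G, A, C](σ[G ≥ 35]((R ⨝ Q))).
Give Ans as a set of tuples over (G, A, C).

{(35, 10, 12), (35, 10, 24), (35, 10, 26), (35, 10, 31), (35, 10, 35), (35, 27, 12), (35, 27, 24), (35, 27, 26), (35, 27, 31), (35, 27, 35)}

R ⋈ Q (natural join on G): {(16, 11, b, 18), (16, 11, b, 21), (16, 11, b, 35), (16, 11, b, 5), (16, 32, b, 18), (16, 32, b, 21), (16, 32, b, 35), (16, 32, b, 5), (16, 4, a, 18), (16, 4, a, 21), (16, 4, a, 35), (16, 4, a, 5), (35, 12, x, 10), (35, 12, x, 27), (35, 24, c, 10), (35, 24, c, 27), (35, 26, q, 10), (35, 26, q, 27), (35, 31, q, 10), (35, 31, q, 27), (35, 35, q, 10), (35, 35, q, 27)}
Filtering on G ≥ 35 leaves {(35, 12, x, 10), (35, 12, x, 27), (35, 24, c, 10), (35, 24, c, 27), (35, 26, q, 10), (35, 26, q, 27), (35, 31, q, 10), (35, 31, q, 27), (35, 35, q, 10), (35, 35, q, 27)}.
π[G, A, C]: project onto (G, A, C) → {(35, 10, 12), (35, 10, 24), (35, 10, 26), (35, 10, 31), (35, 10, 35), (35, 27, 12), (35, 27, 24), (35, 27, 26), (35, 27, 31), (35, 27, 35)}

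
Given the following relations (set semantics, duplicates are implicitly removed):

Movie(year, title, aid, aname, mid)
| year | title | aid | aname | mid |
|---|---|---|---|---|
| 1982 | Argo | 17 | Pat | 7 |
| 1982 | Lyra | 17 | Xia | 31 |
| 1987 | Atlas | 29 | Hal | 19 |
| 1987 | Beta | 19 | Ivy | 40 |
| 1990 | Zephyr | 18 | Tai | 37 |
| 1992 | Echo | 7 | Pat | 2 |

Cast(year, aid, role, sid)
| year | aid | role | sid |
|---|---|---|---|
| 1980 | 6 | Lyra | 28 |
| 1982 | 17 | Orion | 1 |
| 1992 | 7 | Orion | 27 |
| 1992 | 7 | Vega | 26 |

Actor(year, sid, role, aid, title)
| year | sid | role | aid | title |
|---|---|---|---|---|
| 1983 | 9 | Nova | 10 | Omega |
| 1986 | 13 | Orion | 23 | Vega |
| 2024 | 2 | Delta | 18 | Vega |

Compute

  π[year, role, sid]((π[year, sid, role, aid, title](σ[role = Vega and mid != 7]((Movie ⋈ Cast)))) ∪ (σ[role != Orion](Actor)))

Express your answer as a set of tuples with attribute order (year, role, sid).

{(1983, Nova, 9), (1992, Vega, 26), (2024, Delta, 2)}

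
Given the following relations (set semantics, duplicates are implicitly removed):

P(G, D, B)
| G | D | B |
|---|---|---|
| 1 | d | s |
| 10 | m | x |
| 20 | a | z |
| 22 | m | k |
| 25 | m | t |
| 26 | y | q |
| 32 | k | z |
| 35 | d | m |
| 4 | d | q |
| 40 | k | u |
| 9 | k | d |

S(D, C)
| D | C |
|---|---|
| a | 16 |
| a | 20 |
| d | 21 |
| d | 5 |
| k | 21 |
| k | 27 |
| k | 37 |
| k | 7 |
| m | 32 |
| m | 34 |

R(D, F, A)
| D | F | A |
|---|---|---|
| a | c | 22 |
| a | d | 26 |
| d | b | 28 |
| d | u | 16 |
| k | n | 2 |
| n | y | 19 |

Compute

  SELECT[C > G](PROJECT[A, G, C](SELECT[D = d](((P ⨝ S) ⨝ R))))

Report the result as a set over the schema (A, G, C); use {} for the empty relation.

{(16, 1, 21), (16, 1, 5), (16, 4, 21), (16, 4, 5), (28, 1, 21), (28, 1, 5), (28, 4, 21), (28, 4, 5)}

Joining P and S on D yields {(1, d, s, 21), (1, d, s, 5), (10, m, x, 32), (10, m, x, 34), (20, a, z, 16), (20, a, z, 20), (22, m, k, 32), (22, m, k, 34), (25, m, t, 32), (25, m, t, 34), (32, k, z, 21), (32, k, z, 27), (32, k, z, 37), (32, k, z, 7), (35, d, m, 21), (35, d, m, 5), (4, d, q, 21), (4, d, q, 5), (40, k, u, 21), (40, k, u, 27), (40, k, u, 37), (40, k, u, 7), (9, k, d, 21), (9, k, d, 27), (9, k, d, 37), (9, k, d, 7)}.
Joining (P ⨝ S) and R on D yields {(1, d, s, 21, b, 28), (1, d, s, 21, u, 16), (1, d, s, 5, b, 28), (1, d, s, 5, u, 16), (20, a, z, 16, c, 22), (20, a, z, 16, d, 26), (20, a, z, 20, c, 22), (20, a, z, 20, d, 26), (32, k, z, 21, n, 2), (32, k, z, 27, n, 2), (32, k, z, 37, n, 2), (32, k, z, 7, n, 2), (35, d, m, 21, b, 28), (35, d, m, 21, u, 16), (35, d, m, 5, b, 28), (35, d, m, 5, u, 16), (4, d, q, 21, b, 28), (4, d, q, 21, u, 16), (4, d, q, 5, b, 28), (4, d, q, 5, u, 16), (40, k, u, 21, n, 2), (40, k, u, 27, n, 2), (40, k, u, 37, n, 2), (40, k, u, 7, n, 2), (9, k, d, 21, n, 2), (9, k, d, 27, n, 2), (9, k, d, 37, n, 2), (9, k, d, 7, n, 2)}.
σ[D = d]: keep tuples satisfying D = d → {(1, d, s, 21, b, 28), (1, d, s, 21, u, 16), (1, d, s, 5, b, 28), (1, d, s, 5, u, 16), (35, d, m, 21, b, 28), (35, d, m, 21, u, 16), (35, d, m, 5, b, 28), (35, d, m, 5, u, 16), (4, d, q, 21, b, 28), (4, d, q, 21, u, 16), (4, d, q, 5, b, 28), (4, d, q, 5, u, 16)}
π[A, G, C]: project onto (A, G, C) → {(16, 1, 21), (16, 1, 5), (16, 35, 21), (16, 35, 5), (16, 4, 21), (16, 4, 5), (28, 1, 21), (28, 1, 5), (28, 35, 21), (28, 35, 5), (28, 4, 21), (28, 4, 5)}
σ[C > G]: keep tuples satisfying C > G → {(16, 1, 21), (16, 1, 5), (16, 4, 21), (16, 4, 5), (28, 1, 21), (28, 1, 5), (28, 4, 21), (28, 4, 5)}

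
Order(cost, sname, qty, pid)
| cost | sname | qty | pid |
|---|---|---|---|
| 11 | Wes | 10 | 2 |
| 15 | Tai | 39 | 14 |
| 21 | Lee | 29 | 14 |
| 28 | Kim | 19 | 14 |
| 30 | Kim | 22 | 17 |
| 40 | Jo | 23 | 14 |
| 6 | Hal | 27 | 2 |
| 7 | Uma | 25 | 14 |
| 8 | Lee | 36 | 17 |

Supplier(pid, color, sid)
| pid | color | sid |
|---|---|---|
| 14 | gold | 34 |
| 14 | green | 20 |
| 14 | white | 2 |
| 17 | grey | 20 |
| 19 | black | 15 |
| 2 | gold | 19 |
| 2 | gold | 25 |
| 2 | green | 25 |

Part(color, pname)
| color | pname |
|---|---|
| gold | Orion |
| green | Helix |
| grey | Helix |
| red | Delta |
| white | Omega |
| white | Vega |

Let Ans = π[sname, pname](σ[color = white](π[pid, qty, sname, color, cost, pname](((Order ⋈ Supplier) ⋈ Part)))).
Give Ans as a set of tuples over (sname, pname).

{(Jo, Omega), (Jo, Vega), (Kim, Omega), (Kim, Vega), (Lee, Omega), (Lee, Vega), (Tai, Omega), (Tai, Vega), (Uma, Omega), (Uma, Vega)}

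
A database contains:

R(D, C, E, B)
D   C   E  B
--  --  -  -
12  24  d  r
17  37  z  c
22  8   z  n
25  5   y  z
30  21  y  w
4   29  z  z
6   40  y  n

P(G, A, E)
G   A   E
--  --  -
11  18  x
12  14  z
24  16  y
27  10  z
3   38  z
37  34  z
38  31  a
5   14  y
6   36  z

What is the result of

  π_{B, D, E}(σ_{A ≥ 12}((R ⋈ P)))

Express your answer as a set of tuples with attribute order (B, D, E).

{(c, 17, z), (n, 22, z), (n, 6, y), (w, 30, y), (z, 25, y), (z, 4, z)}

Natural join on E: {(17, 37, z, c, 12, 14), (17, 37, z, c, 27, 10), (17, 37, z, c, 3, 38), (17, 37, z, c, 37, 34), (17, 37, z, c, 6, 36), (22, 8, z, n, 12, 14), (22, 8, z, n, 27, 10), (22, 8, z, n, 3, 38), (22, 8, z, n, 37, 34), (22, 8, z, n, 6, 36), (25, 5, y, z, 24, 16), (25, 5, y, z, 5, 14), (30, 21, y, w, 24, 16), (30, 21, y, w, 5, 14), (4, 29, z, z, 12, 14), (4, 29, z, z, 27, 10), (4, 29, z, z, 3, 38), (4, 29, z, z, 37, 34), (4, 29, z, z, 6, 36), (6, 40, y, n, 24, 16), (6, 40, y, n, 5, 14)}
Apply σ_{A ≥ 12}; surviving tuples: {(17, 37, z, c, 12, 14), (17, 37, z, c, 3, 38), (17, 37, z, c, 37, 34), (17, 37, z, c, 6, 36), (22, 8, z, n, 12, 14), (22, 8, z, n, 3, 38), (22, 8, z, n, 37, 34), (22, 8, z, n, 6, 36), (25, 5, y, z, 24, 16), (25, 5, y, z, 5, 14), (30, 21, y, w, 24, 16), (30, 21, y, w, 5, 14), (4, 29, z, z, 12, 14), (4, 29, z, z, 3, 38), (4, 29, z, z, 37, 34), (4, 29, z, z, 6, 36), (6, 40, y, n, 24, 16), (6, 40, y, n, 5, 14)}
Projecting to B, D, E (12 duplicate(s) eliminated): {(c, 17, z), (n, 22, z), (n, 6, y), (w, 30, y), (z, 25, y), (z, 4, z)}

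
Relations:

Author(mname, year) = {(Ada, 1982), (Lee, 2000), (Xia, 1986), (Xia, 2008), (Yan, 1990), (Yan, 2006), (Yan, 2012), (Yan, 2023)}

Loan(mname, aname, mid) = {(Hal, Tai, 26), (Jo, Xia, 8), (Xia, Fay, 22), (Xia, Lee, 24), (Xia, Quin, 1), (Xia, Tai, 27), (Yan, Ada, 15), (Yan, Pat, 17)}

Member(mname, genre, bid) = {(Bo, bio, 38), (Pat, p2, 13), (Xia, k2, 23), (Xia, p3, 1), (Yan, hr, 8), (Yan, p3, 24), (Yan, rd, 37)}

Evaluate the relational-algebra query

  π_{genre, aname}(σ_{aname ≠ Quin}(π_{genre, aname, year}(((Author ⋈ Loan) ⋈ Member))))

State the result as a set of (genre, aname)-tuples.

{(hr, Ada), (hr, Pat), (k2, Fay), (k2, Lee), (k2, Tai), (p3, Ada), (p3, Fay), (p3, Lee), (p3, Pat), (p3, Tai), (rd, Ada), (rd, Pat)}

Joining Author and Loan on mname yields {(Xia, 1986, Fay, 22), (Xia, 1986, Lee, 24), (Xia, 1986, Quin, 1), (Xia, 1986, Tai, 27), (Xia, 2008, Fay, 22), (Xia, 2008, Lee, 24), (Xia, 2008, Quin, 1), (Xia, 2008, Tai, 27), (Yan, 1990, Ada, 15), (Yan, 1990, Pat, 17), (Yan, 2006, Ada, 15), (Yan, 2006, Pat, 17), (Yan, 2012, Ada, 15), (Yan, 2012, Pat, 17), (Yan, 2023, Ada, 15), (Yan, 2023, Pat, 17)}.
Joining (Author ⋈ Loan) and Member on mname yields {(Xia, 1986, Fay, 22, k2, 23), (Xia, 1986, Fay, 22, p3, 1), (Xia, 1986, Lee, 24, k2, 23), (Xia, 1986, Lee, 24, p3, 1), (Xia, 1986, Quin, 1, k2, 23), (Xia, 1986, Quin, 1, p3, 1), (Xia, 1986, Tai, 27, k2, 23), (Xia, 1986, Tai, 27, p3, 1), (Xia, 2008, Fay, 22, k2, 23), (Xia, 2008, Fay, 22, p3, 1), (Xia, 2008, Lee, 24, k2, 23), (Xia, 2008, Lee, 24, p3, 1), (Xia, 2008, Quin, 1, k2, 23), (Xia, 2008, Quin, 1, p3, 1), (Xia, 2008, Tai, 27, k2, 23), (Xia, 2008, Tai, 27, p3, 1), (Yan, 1990, Ada, 15, hr, 8), (Yan, 1990, Ada, 15, p3, 24), (Yan, 1990, Ada, 15, rd, 37), (Yan, 1990, Pat, 17, hr, 8), (Yan, 1990, Pat, 17, p3, 24), (Yan, 1990, Pat, 17, rd, 37), (Yan, 2006, Ada, 15, hr, 8), (Yan, 2006, Ada, 15, p3, 24), (Yan, 2006, Ada, 15, rd, 37), (Yan, 2006, Pat, 17, hr, 8), (Yan, 2006, Pat, 17, p3, 24), (Yan, 2006, Pat, 17, rd, 37), (Yan, 2012, Ada, 15, hr, 8), (Yan, 2012, Ada, 15, p3, 24), (Yan, 2012, Ada, 15, rd, 37), (Yan, 2012, Pat, 17, hr, 8), (Yan, 2012, Pat, 17, p3, 24), (Yan, 2012, Pat, 17, rd, 37), (Yan, 2023, Ada, 15, hr, 8), (Yan, 2023, Ada, 15, p3, 24), (Yan, 2023, Ada, 15, rd, 37), (Yan, 2023, Pat, 17, hr, 8), (Yan, 2023, Pat, 17, p3, 24), (Yan, 2023, Pat, 17, rd, 37)}.
π_{genre, aname, year} gives {(hr, Ada, 1990), (hr, Ada, 2006), (hr, Ada, 2012), (hr, Ada, 2023), (hr, Pat, 1990), (hr, Pat, 2006), (hr, Pat, 2012), (hr, Pat, 2023), (k2, Fay, 1986), (k2, Fay, 2008), (k2, Lee, 1986), (k2, Lee, 2008), (k2, Quin, 1986), (k2, Quin, 2008), (k2, Tai, 1986), (k2, Tai, 2008), (p3, Ada, 1990), (p3, Ada, 2006), (p3, Ada, 2012), (p3, Ada, 2023), (p3, Fay, 1986), (p3, Fay, 2008), (p3, Lee, 1986), (p3, Lee, 2008), (p3, Pat, 1990), (p3, Pat, 2006), (p3, Pat, 2012), (p3, Pat, 2023), (p3, Quin, 1986), (p3, Quin, 2008), (p3, Tai, 1986), (p3, Tai, 2008), (rd, Ada, 1990), (rd, Ada, 2006), (rd, Ada, 2012), (rd, Ada, 2023), (rd, Pat, 1990), (rd, Pat, 2006), (rd, Pat, 2012), (rd, Pat, 2023)}.
Filtering on aname ≠ Quin leaves {(hr, Ada, 1990), (hr, Ada, 2006), (hr, Ada, 2012), (hr, Ada, 2023), (hr, Pat, 1990), (hr, Pat, 2006), (hr, Pat, 2012), (hr, Pat, 2023), (k2, Fay, 1986), (k2, Fay, 2008), (k2, Lee, 1986), (k2, Lee, 2008), (k2, Tai, 1986), (k2, Tai, 2008), (p3, Ada, 1990), (p3, Ada, 2006), (p3, Ada, 2012), (p3, Ada, 2023), (p3, Fay, 1986), (p3, Fay, 2008), (p3, Lee, 1986), (p3, Lee, 2008), (p3, Pat, 1990), (p3, Pat, 2006), (p3, Pat, 2012), (p3, Pat, 2023), (p3, Tai, 1986), (p3, Tai, 2008), (rd, Ada, 1990), (rd, Ada, 2006), (rd, Ada, 2012), (rd, Ada, 2023), (rd, Pat, 1990), (rd, Pat, 2006), (rd, Pat, 2012), (rd, Pat, 2023)}.
π_{genre, aname} gives {(hr, Ada), (hr, Pat), (k2, Fay), (k2, Lee), (k2, Tai), (p3, Ada), (p3, Fay), (p3, Lee), (p3, Pat), (p3, Tai), (rd, Ada), (rd, Pat)} (24 duplicate(s) eliminated).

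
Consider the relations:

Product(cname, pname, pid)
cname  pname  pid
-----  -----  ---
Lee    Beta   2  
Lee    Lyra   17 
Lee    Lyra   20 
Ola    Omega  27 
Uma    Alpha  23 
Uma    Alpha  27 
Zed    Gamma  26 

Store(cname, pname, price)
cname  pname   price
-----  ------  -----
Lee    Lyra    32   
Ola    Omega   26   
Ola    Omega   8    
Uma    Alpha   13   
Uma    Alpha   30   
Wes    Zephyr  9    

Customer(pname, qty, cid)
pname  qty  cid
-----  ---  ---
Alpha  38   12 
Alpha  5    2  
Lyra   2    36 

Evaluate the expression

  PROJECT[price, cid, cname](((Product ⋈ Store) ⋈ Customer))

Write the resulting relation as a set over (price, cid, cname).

{(13, 12, Uma), (13, 2, Uma), (30, 12, Uma), (30, 2, Uma), (32, 36, Lee)}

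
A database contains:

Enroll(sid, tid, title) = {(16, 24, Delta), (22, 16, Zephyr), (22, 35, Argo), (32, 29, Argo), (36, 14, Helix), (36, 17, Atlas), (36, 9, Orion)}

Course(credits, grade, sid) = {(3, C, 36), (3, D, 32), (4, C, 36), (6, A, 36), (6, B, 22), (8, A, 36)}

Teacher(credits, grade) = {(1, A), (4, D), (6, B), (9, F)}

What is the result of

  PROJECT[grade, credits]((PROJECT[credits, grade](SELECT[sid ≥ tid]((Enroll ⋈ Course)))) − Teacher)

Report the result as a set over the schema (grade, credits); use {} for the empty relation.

Natural join on sid: {(22, 16, Zephyr, 6, B), (22, 35, Argo, 6, B), (32, 29, Argo, 3, D), (36, 14, Helix, 3, C), (36, 14, Helix, 4, C), (36, 14, Helix, 6, A), (36, 14, Helix, 8, A), (36, 17, Atlas, 3, C), (36, 17, Atlas, 4, C), (36, 17, Atlas, 6, A), (36, 17, Atlas, 8, A), (36, 9, Orion, 3, C), (36, 9, Orion, 4, C), (36, 9, Orion, 6, A), (36, 9, Orion, 8, A)}
Filtering on sid ≥ tid leaves {(22, 16, Zephyr, 6, B), (32, 29, Argo, 3, D), (36, 14, Helix, 3, C), (36, 14, Helix, 4, C), (36, 14, Helix, 6, A), (36, 14, Helix, 8, A), (36, 17, Atlas, 3, C), (36, 17, Atlas, 4, C), (36, 17, Atlas, 6, A), (36, 17, Atlas, 8, A), (36, 9, Orion, 3, C), (36, 9, Orion, 4, C), (36, 9, Orion, 6, A), (36, 9, Orion, 8, A)}.
Keep only column(s) credits, grade (8 duplicate(s) eliminated): {(3, C), (3, D), (4, C), (6, A), (6, B), (8, A)}
Set difference of the two operands is {(3, C), (3, D), (4, C), (6, A), (8, A)}.
Keep only column(s) grade, credits: {(A, 6), (A, 8), (C, 3), (C, 4), (D, 3)}

{(A, 6), (A, 8), (C, 3), (C, 4), (D, 3)}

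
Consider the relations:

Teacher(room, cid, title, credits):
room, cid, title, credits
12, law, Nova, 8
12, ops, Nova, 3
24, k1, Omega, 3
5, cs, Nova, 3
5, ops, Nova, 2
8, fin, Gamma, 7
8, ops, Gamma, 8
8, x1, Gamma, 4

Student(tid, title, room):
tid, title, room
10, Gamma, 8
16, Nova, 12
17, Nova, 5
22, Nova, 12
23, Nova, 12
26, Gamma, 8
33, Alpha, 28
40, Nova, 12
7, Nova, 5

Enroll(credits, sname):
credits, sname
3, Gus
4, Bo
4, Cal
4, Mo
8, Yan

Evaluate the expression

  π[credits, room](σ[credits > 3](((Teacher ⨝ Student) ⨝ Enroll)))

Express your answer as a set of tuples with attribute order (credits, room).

{(4, 8), (8, 12), (8, 8)}

Natural join on room, title: {(12, law, Nova, 8, 16), (12, law, Nova, 8, 22), (12, law, Nova, 8, 23), (12, law, Nova, 8, 40), (12, ops, Nova, 3, 16), (12, ops, Nova, 3, 22), (12, ops, Nova, 3, 23), (12, ops, Nova, 3, 40), (5, cs, Nova, 3, 17), (5, cs, Nova, 3, 7), (5, ops, Nova, 2, 17), (5, ops, Nova, 2, 7), (8, fin, Gamma, 7, 10), (8, fin, Gamma, 7, 26), (8, ops, Gamma, 8, 10), (8, ops, Gamma, 8, 26), (8, x1, Gamma, 4, 10), (8, x1, Gamma, 4, 26)}
Natural join on credits: {(12, law, Nova, 8, 16, Yan), (12, law, Nova, 8, 22, Yan), (12, law, Nova, 8, 23, Yan), (12, law, Nova, 8, 40, Yan), (12, ops, Nova, 3, 16, Gus), (12, ops, Nova, 3, 22, Gus), (12, ops, Nova, 3, 23, Gus), (12, ops, Nova, 3, 40, Gus), (5, cs, Nova, 3, 17, Gus), (5, cs, Nova, 3, 7, Gus), (8, ops, Gamma, 8, 10, Yan), (8, ops, Gamma, 8, 26, Yan), (8, x1, Gamma, 4, 10, Bo), (8, x1, Gamma, 4, 10, Cal), (8, x1, Gamma, 4, 10, Mo), (8, x1, Gamma, 4, 26, Bo), (8, x1, Gamma, 4, 26, Cal), (8, x1, Gamma, 4, 26, Mo)}
Filtering on credits > 3 leaves {(12, law, Nova, 8, 16, Yan), (12, law, Nova, 8, 22, Yan), (12, law, Nova, 8, 23, Yan), (12, law, Nova, 8, 40, Yan), (8, ops, Gamma, 8, 10, Yan), (8, ops, Gamma, 8, 26, Yan), (8, x1, Gamma, 4, 10, Bo), (8, x1, Gamma, 4, 10, Cal), (8, x1, Gamma, 4, 10, Mo), (8, x1, Gamma, 4, 26, Bo), (8, x1, Gamma, 4, 26, Cal), (8, x1, Gamma, 4, 26, Mo)}.
Projecting to credits, room (9 duplicate(s) eliminated): {(4, 8), (8, 12), (8, 8)}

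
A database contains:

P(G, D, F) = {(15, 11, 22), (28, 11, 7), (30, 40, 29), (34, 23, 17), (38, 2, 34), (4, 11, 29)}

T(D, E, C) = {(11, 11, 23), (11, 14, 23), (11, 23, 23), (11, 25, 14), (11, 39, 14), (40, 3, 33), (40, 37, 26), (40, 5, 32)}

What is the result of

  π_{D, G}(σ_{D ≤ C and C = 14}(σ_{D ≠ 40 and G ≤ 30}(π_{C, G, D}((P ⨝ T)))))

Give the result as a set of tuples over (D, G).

Joining P and T on D yields {(15, 11, 22, 11, 23), (15, 11, 22, 14, 23), (15, 11, 22, 23, 23), (15, 11, 22, 25, 14), (15, 11, 22, 39, 14), (28, 11, 7, 11, 23), (28, 11, 7, 14, 23), (28, 11, 7, 23, 23), (28, 11, 7, 25, 14), (28, 11, 7, 39, 14), (30, 40, 29, 3, 33), (30, 40, 29, 37, 26), (30, 40, 29, 5, 32), (4, 11, 29, 11, 23), (4, 11, 29, 14, 23), (4, 11, 29, 23, 23), (4, 11, 29, 25, 14), (4, 11, 29, 39, 14)}.
Keep only column(s) C, G, D (9 duplicate(s) eliminated): {(14, 15, 11), (14, 28, 11), (14, 4, 11), (23, 15, 11), (23, 28, 11), (23, 4, 11), (26, 30, 40), (32, 30, 40), (33, 30, 40)}
σ[D ≠ 40 and G ≤ 30]: keep tuples satisfying D ≠ 40 and G ≤ 30 → {(14, 15, 11), (14, 28, 11), (14, 4, 11), (23, 15, 11), (23, 28, 11), (23, 4, 11)}
σ[D ≤ C and C = 14]: keep tuples satisfying D ≤ C and C = 14 → {(14, 15, 11), (14, 28, 11), (14, 4, 11)}
Keep only column(s) D, G: {(11, 15), (11, 28), (11, 4)}

{(11, 15), (11, 28), (11, 4)}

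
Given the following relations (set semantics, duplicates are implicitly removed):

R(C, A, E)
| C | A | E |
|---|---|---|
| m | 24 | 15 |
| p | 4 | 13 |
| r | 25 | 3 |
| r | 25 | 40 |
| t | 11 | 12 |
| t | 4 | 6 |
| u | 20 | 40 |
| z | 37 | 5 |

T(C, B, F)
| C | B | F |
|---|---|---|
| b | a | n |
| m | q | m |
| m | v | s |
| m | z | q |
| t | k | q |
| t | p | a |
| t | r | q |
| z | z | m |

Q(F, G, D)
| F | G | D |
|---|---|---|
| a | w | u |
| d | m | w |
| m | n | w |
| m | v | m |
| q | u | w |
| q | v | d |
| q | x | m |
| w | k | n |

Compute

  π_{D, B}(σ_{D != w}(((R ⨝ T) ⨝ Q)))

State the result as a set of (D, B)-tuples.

R ⋈ T (natural join on C): {(m, 24, 15, q, m), (m, 24, 15, v, s), (m, 24, 15, z, q), (t, 11, 12, k, q), (t, 11, 12, p, a), (t, 11, 12, r, q), (t, 4, 6, k, q), (t, 4, 6, p, a), (t, 4, 6, r, q), (z, 37, 5, z, m)}
(R ⨝ T) ⋈ Q (natural join on F): {(m, 24, 15, q, m, n, w), (m, 24, 15, q, m, v, m), (m, 24, 15, z, q, u, w), (m, 24, 15, z, q, v, d), (m, 24, 15, z, q, x, m), (t, 11, 12, k, q, u, w), (t, 11, 12, k, q, v, d), (t, 11, 12, k, q, x, m), (t, 11, 12, p, a, w, u), (t, 11, 12, r, q, u, w), (t, 11, 12, r, q, v, d), (t, 11, 12, r, q, x, m), (t, 4, 6, k, q, u, w), (t, 4, 6, k, q, v, d), (t, 4, 6, k, q, x, m), (t, 4, 6, p, a, w, u), (t, 4, 6, r, q, u, w), (t, 4, 6, r, q, v, d), (t, 4, 6, r, q, x, m), (z, 37, 5, z, m, n, w), (z, 37, 5, z, m, v, m)}
Selection D != w: {(m, 24, 15, q, m, v, m), (m, 24, 15, z, q, v, d), (m, 24, 15, z, q, x, m), (t, 11, 12, k, q, v, d), (t, 11, 12, k, q, x, m), (t, 11, 12, p, a, w, u), (t, 11, 12, r, q, v, d), (t, 11, 12, r, q, x, m), (t, 4, 6, k, q, v, d), (t, 4, 6, k, q, x, m), (t, 4, 6, p, a, w, u), (t, 4, 6, r, q, v, d), (t, 4, 6, r, q, x, m), (z, 37, 5, z, m, v, m)}
Keep only column(s) D, B (6 duplicate(s) eliminated): {(d, k), (d, r), (d, z), (m, k), (m, q), (m, r), (m, z), (u, p)}

{(d, k), (d, r), (d, z), (m, k), (m, q), (m, r), (m, z), (u, p)}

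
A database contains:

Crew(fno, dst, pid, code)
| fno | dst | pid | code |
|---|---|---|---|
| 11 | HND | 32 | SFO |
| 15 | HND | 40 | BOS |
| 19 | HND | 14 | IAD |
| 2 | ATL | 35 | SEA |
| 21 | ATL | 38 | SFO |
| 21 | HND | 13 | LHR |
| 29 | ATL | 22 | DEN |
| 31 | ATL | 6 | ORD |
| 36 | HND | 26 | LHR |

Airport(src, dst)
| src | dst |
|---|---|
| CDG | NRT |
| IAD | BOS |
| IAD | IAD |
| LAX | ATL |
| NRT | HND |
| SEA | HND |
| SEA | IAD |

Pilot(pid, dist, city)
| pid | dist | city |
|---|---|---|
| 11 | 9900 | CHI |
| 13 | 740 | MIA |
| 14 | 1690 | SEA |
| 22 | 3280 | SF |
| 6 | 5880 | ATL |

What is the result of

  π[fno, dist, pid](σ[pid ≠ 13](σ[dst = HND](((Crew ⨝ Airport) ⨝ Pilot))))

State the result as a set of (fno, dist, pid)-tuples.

Natural join on dst: {(11, HND, 32, SFO, NRT), (11, HND, 32, SFO, SEA), (15, HND, 40, BOS, NRT), (15, HND, 40, BOS, SEA), (19, HND, 14, IAD, NRT), (19, HND, 14, IAD, SEA), (2, ATL, 35, SEA, LAX), (21, ATL, 38, SFO, LAX), (21, HND, 13, LHR, NRT), (21, HND, 13, LHR, SEA), (29, ATL, 22, DEN, LAX), (31, ATL, 6, ORD, LAX), (36, HND, 26, LHR, NRT), (36, HND, 26, LHR, SEA)}
Natural join on pid: {(19, HND, 14, IAD, NRT, 1690, SEA), (19, HND, 14, IAD, SEA, 1690, SEA), (21, HND, 13, LHR, NRT, 740, MIA), (21, HND, 13, LHR, SEA, 740, MIA), (29, ATL, 22, DEN, LAX, 3280, SF), (31, ATL, 6, ORD, LAX, 5880, ATL)}
Selection dst = HND: {(19, HND, 14, IAD, NRT, 1690, SEA), (19, HND, 14, IAD, SEA, 1690, SEA), (21, HND, 13, LHR, NRT, 740, MIA), (21, HND, 13, LHR, SEA, 740, MIA)}
Selection pid ≠ 13: {(19, HND, 14, IAD, NRT, 1690, SEA), (19, HND, 14, IAD, SEA, 1690, SEA)}
Keep only column(s) fno, dist, pid (1 duplicate(s) eliminated): {(19, 1690, 14)}

{(19, 1690, 14)}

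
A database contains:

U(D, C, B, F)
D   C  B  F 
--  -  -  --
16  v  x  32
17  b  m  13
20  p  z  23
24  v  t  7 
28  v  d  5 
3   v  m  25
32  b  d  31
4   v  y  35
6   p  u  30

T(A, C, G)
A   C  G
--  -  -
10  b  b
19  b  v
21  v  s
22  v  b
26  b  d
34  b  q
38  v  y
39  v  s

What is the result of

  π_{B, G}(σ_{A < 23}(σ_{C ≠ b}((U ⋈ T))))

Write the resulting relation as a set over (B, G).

{(d, b), (d, s), (m, b), (m, s), (t, b), (t, s), (x, b), (x, s), (y, b), (y, s)}

Natural join on C: {(16, v, x, 32, 21, s), (16, v, x, 32, 22, b), (16, v, x, 32, 38, y), (16, v, x, 32, 39, s), (17, b, m, 13, 10, b), (17, b, m, 13, 19, v), (17, b, m, 13, 26, d), (17, b, m, 13, 34, q), (24, v, t, 7, 21, s), (24, v, t, 7, 22, b), (24, v, t, 7, 38, y), (24, v, t, 7, 39, s), (28, v, d, 5, 21, s), (28, v, d, 5, 22, b), (28, v, d, 5, 38, y), (28, v, d, 5, 39, s), (3, v, m, 25, 21, s), (3, v, m, 25, 22, b), (3, v, m, 25, 38, y), (3, v, m, 25, 39, s), (32, b, d, 31, 10, b), (32, b, d, 31, 19, v), (32, b, d, 31, 26, d), (32, b, d, 31, 34, q), (4, v, y, 35, 21, s), (4, v, y, 35, 22, b), (4, v, y, 35, 38, y), (4, v, y, 35, 39, s)}
Filtering on C ≠ b leaves {(16, v, x, 32, 21, s), (16, v, x, 32, 22, b), (16, v, x, 32, 38, y), (16, v, x, 32, 39, s), (24, v, t, 7, 21, s), (24, v, t, 7, 22, b), (24, v, t, 7, 38, y), (24, v, t, 7, 39, s), (28, v, d, 5, 21, s), (28, v, d, 5, 22, b), (28, v, d, 5, 38, y), (28, v, d, 5, 39, s), (3, v, m, 25, 21, s), (3, v, m, 25, 22, b), (3, v, m, 25, 38, y), (3, v, m, 25, 39, s), (4, v, y, 35, 21, s), (4, v, y, 35, 22, b), (4, v, y, 35, 38, y), (4, v, y, 35, 39, s)}.
Filtering on A < 23 leaves {(16, v, x, 32, 21, s), (16, v, x, 32, 22, b), (24, v, t, 7, 21, s), (24, v, t, 7, 22, b), (28, v, d, 5, 21, s), (28, v, d, 5, 22, b), (3, v, m, 25, 21, s), (3, v, m, 25, 22, b), (4, v, y, 35, 21, s), (4, v, y, 35, 22, b)}.
π_{B, G} gives {(d, b), (d, s), (m, b), (m, s), (t, b), (t, s), (x, b), (x, s), (y, b), (y, s)}.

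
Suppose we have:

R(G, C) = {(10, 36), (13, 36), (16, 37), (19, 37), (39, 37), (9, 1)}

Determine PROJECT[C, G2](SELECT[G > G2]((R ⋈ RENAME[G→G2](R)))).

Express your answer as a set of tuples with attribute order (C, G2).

ρ[G→G2]: schema becomes (G2, C); tuples unchanged.
Natural join on C: {(10, 36, 10), (10, 36, 13), (13, 36, 10), (13, 36, 13), (16, 37, 16), (16, 37, 19), (16, 37, 39), (19, 37, 16), (19, 37, 19), (19, 37, 39), (39, 37, 16), (39, 37, 19), (39, 37, 39), (9, 1, 9)}
σ[G > G2]: keep tuples satisfying G > G2 → {(13, 36, 10), (19, 37, 16), (39, 37, 16), (39, 37, 19)}
Keep only column(s) C, G2 (1 duplicate(s) eliminated): {(36, 10), (37, 16), (37, 19)}

{(36, 10), (37, 16), (37, 19)}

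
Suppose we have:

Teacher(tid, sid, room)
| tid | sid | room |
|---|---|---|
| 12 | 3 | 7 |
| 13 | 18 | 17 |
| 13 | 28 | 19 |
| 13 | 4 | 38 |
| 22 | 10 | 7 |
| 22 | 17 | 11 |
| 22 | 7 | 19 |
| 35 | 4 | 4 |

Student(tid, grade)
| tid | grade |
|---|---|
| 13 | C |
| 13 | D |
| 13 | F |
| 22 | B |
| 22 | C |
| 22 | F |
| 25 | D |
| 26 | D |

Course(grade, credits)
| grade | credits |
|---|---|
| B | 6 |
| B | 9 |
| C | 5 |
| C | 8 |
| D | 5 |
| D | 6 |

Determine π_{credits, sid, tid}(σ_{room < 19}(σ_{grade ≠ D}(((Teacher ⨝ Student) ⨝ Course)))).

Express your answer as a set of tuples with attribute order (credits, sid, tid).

Joining Teacher and Student on tid yields {(13, 18, 17, C), (13, 18, 17, D), (13, 18, 17, F), (13, 28, 19, C), (13, 28, 19, D), (13, 28, 19, F), (13, 4, 38, C), (13, 4, 38, D), (13, 4, 38, F), (22, 10, 7, B), (22, 10, 7, C), (22, 10, 7, F), (22, 17, 11, B), (22, 17, 11, C), (22, 17, 11, F), (22, 7, 19, B), (22, 7, 19, C), (22, 7, 19, F)}.
Joining (Teacher ⨝ Student) and Course on grade yields {(13, 18, 17, C, 5), (13, 18, 17, C, 8), (13, 18, 17, D, 5), (13, 18, 17, D, 6), (13, 28, 19, C, 5), (13, 28, 19, C, 8), (13, 28, 19, D, 5), (13, 28, 19, D, 6), (13, 4, 38, C, 5), (13, 4, 38, C, 8), (13, 4, 38, D, 5), (13, 4, 38, D, 6), (22, 10, 7, B, 6), (22, 10, 7, B, 9), (22, 10, 7, C, 5), (22, 10, 7, C, 8), (22, 17, 11, B, 6), (22, 17, 11, B, 9), (22, 17, 11, C, 5), (22, 17, 11, C, 8), (22, 7, 19, B, 6), (22, 7, 19, B, 9), (22, 7, 19, C, 5), (22, 7, 19, C, 8)}.
Selection grade ≠ D: {(13, 18, 17, C, 5), (13, 18, 17, C, 8), (13, 28, 19, C, 5), (13, 28, 19, C, 8), (13, 4, 38, C, 5), (13, 4, 38, C, 8), (22, 10, 7, B, 6), (22, 10, 7, B, 9), (22, 10, 7, C, 5), (22, 10, 7, C, 8), (22, 17, 11, B, 6), (22, 17, 11, B, 9), (22, 17, 11, C, 5), (22, 17, 11, C, 8), (22, 7, 19, B, 6), (22, 7, 19, B, 9), (22, 7, 19, C, 5), (22, 7, 19, C, 8)}
Selection room < 19: {(13, 18, 17, C, 5), (13, 18, 17, C, 8), (22, 10, 7, B, 6), (22, 10, 7, B, 9), (22, 10, 7, C, 5), (22, 10, 7, C, 8), (22, 17, 11, B, 6), (22, 17, 11, B, 9), (22, 17, 11, C, 5), (22, 17, 11, C, 8)}
Keep only column(s) credits, sid, tid: {(5, 10, 22), (5, 17, 22), (5, 18, 13), (6, 10, 22), (6, 17, 22), (8, 10, 22), (8, 17, 22), (8, 18, 13), (9, 10, 22), (9, 17, 22)}

{(5, 10, 22), (5, 17, 22), (5, 18, 13), (6, 10, 22), (6, 17, 22), (8, 10, 22), (8, 17, 22), (8, 18, 13), (9, 10, 22), (9, 17, 22)}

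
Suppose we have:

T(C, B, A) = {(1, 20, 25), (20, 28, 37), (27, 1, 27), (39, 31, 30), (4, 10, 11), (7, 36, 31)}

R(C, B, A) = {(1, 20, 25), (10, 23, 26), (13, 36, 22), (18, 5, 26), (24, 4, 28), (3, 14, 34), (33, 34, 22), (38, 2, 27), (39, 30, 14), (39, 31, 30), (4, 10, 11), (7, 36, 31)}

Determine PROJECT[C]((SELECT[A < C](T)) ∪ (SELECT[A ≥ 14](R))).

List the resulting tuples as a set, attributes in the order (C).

{1, 10, 13, 18, 24, 3, 33, 38, 39, 7}

Filtering on A < C leaves {(39, 31, 30)}.
Filtering on A ≥ 14 leaves {(1, 20, 25), (10, 23, 26), (13, 36, 22), (18, 5, 26), (24, 4, 28), (3, 14, 34), (33, 34, 22), (38, 2, 27), (39, 30, 14), (39, 31, 30), (7, 36, 31)}.
Union: {(39, 31, 30)} with {(1, 20, 25), (10, 23, 26), (13, 36, 22), (18, 5, 26), (24, 4, 28), (3, 14, 34), (33, 34, 22), (38, 2, 27), (39, 30, 14), (39, 31, 30), (7, 36, 31)} → {(1, 20, 25), (10, 23, 26), (13, 36, 22), (18, 5, 26), (24, 4, 28), (3, 14, 34), (33, 34, 22), (38, 2, 27), (39, 30, 14), (39, 31, 30), (7, 36, 31)}
π_{C} gives {1, 10, 13, 18, 24, 3, 33, 38, 39, 7} (1 duplicate(s) eliminated).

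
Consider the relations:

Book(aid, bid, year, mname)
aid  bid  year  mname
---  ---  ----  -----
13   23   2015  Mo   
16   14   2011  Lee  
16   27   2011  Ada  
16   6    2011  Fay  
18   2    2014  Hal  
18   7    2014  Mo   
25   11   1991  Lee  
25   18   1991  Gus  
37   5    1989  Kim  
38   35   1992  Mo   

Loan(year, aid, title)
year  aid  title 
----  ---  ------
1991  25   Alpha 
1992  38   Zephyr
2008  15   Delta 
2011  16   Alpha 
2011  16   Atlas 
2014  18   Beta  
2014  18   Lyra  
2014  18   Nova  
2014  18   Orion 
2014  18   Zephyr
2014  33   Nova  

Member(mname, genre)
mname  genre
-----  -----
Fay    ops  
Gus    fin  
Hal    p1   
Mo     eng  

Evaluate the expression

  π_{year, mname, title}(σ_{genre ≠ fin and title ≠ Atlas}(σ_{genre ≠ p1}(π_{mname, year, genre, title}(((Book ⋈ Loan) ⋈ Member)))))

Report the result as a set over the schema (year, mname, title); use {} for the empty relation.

Book ⋈ Loan (natural join on aid, year): {(16, 14, 2011, Lee, Alpha), (16, 14, 2011, Lee, Atlas), (16, 27, 2011, Ada, Alpha), (16, 27, 2011, Ada, Atlas), (16, 6, 2011, Fay, Alpha), (16, 6, 2011, Fay, Atlas), (18, 2, 2014, Hal, Beta), (18, 2, 2014, Hal, Lyra), (18, 2, 2014, Hal, Nova), (18, 2, 2014, Hal, Orion), (18, 2, 2014, Hal, Zephyr), (18, 7, 2014, Mo, Beta), (18, 7, 2014, Mo, Lyra), (18, 7, 2014, Mo, Nova), (18, 7, 2014, Mo, Orion), (18, 7, 2014, Mo, Zephyr), (25, 11, 1991, Lee, Alpha), (25, 18, 1991, Gus, Alpha), (38, 35, 1992, Mo, Zephyr)}
(Book ⋈ Loan) ⋈ Member (natural join on mname): {(16, 6, 2011, Fay, Alpha, ops), (16, 6, 2011, Fay, Atlas, ops), (18, 2, 2014, Hal, Beta, p1), (18, 2, 2014, Hal, Lyra, p1), (18, 2, 2014, Hal, Nova, p1), (18, 2, 2014, Hal, Orion, p1), (18, 2, 2014, Hal, Zephyr, p1), (18, 7, 2014, Mo, Beta, eng), (18, 7, 2014, Mo, Lyra, eng), (18, 7, 2014, Mo, Nova, eng), (18, 7, 2014, Mo, Orion, eng), (18, 7, 2014, Mo, Zephyr, eng), (25, 18, 1991, Gus, Alpha, fin), (38, 35, 1992, Mo, Zephyr, eng)}
π_{mname, year, genre, title} gives {(Fay, 2011, ops, Alpha), (Fay, 2011, ops, Atlas), (Gus, 1991, fin, Alpha), (Hal, 2014, p1, Beta), (Hal, 2014, p1, Lyra), (Hal, 2014, p1, Nova), (Hal, 2014, p1, Orion), (Hal, 2014, p1, Zephyr), (Mo, 1992, eng, Zephyr), (Mo, 2014, eng, Beta), (Mo, 2014, eng, Lyra), (Mo, 2014, eng, Nova), (Mo, 2014, eng, Orion), (Mo, 2014, eng, Zephyr)}.
Selection genre ≠ p1: {(Fay, 2011, ops, Alpha), (Fay, 2011, ops, Atlas), (Gus, 1991, fin, Alpha), (Mo, 1992, eng, Zephyr), (Mo, 2014, eng, Beta), (Mo, 2014, eng, Lyra), (Mo, 2014, eng, Nova), (Mo, 2014, eng, Orion), (Mo, 2014, eng, Zephyr)}
Selection genre ≠ fin and title ≠ Atlas: {(Fay, 2011, ops, Alpha), (Mo, 1992, eng, Zephyr), (Mo, 2014, eng, Beta), (Mo, 2014, eng, Lyra), (Mo, 2014, eng, Nova), (Mo, 2014, eng, Orion), (Mo, 2014, eng, Zephyr)}
π_{year, mname, title} gives {(1992, Mo, Zephyr), (2011, Fay, Alpha), (2014, Mo, Beta), (2014, Mo, Lyra), (2014, Mo, Nova), (2014, Mo, Orion), (2014, Mo, Zephyr)}.

{(1992, Mo, Zephyr), (2011, Fay, Alpha), (2014, Mo, Beta), (2014, Mo, Lyra), (2014, Mo, Nova), (2014, Mo, Orion), (2014, Mo, Zephyr)}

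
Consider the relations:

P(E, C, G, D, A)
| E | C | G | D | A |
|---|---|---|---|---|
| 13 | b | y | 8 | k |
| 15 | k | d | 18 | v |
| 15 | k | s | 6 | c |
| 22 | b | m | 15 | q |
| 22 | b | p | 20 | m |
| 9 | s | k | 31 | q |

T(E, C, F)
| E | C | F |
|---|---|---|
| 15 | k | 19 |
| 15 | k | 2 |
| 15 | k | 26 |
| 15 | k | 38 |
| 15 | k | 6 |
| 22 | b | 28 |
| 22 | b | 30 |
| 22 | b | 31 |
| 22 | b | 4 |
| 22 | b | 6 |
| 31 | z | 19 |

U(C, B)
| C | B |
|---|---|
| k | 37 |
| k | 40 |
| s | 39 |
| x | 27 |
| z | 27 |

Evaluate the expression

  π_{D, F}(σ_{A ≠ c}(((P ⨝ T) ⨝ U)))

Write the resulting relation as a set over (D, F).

{(18, 19), (18, 2), (18, 26), (18, 38), (18, 6)}

Natural join on E, C: {(15, k, d, 18, v, 19), (15, k, d, 18, v, 2), (15, k, d, 18, v, 26), (15, k, d, 18, v, 38), (15, k, d, 18, v, 6), (15, k, s, 6, c, 19), (15, k, s, 6, c, 2), (15, k, s, 6, c, 26), (15, k, s, 6, c, 38), (15, k, s, 6, c, 6), (22, b, m, 15, q, 28), (22, b, m, 15, q, 30), (22, b, m, 15, q, 31), (22, b, m, 15, q, 4), (22, b, m, 15, q, 6), (22, b, p, 20, m, 28), (22, b, p, 20, m, 30), (22, b, p, 20, m, 31), (22, b, p, 20, m, 4), (22, b, p, 20, m, 6)}
Natural join on C: {(15, k, d, 18, v, 19, 37), (15, k, d, 18, v, 19, 40), (15, k, d, 18, v, 2, 37), (15, k, d, 18, v, 2, 40), (15, k, d, 18, v, 26, 37), (15, k, d, 18, v, 26, 40), (15, k, d, 18, v, 38, 37), (15, k, d, 18, v, 38, 40), (15, k, d, 18, v, 6, 37), (15, k, d, 18, v, 6, 40), (15, k, s, 6, c, 19, 37), (15, k, s, 6, c, 19, 40), (15, k, s, 6, c, 2, 37), (15, k, s, 6, c, 2, 40), (15, k, s, 6, c, 26, 37), (15, k, s, 6, c, 26, 40), (15, k, s, 6, c, 38, 37), (15, k, s, 6, c, 38, 40), (15, k, s, 6, c, 6, 37), (15, k, s, 6, c, 6, 40)}
Apply σ_{A ≠ c}; surviving tuples: {(15, k, d, 18, v, 19, 37), (15, k, d, 18, v, 19, 40), (15, k, d, 18, v, 2, 37), (15, k, d, 18, v, 2, 40), (15, k, d, 18, v, 26, 37), (15, k, d, 18, v, 26, 40), (15, k, d, 18, v, 38, 37), (15, k, d, 18, v, 38, 40), (15, k, d, 18, v, 6, 37), (15, k, d, 18, v, 6, 40)}
π_{D, F} gives {(18, 19), (18, 2), (18, 26), (18, 38), (18, 6)} (5 duplicate(s) eliminated).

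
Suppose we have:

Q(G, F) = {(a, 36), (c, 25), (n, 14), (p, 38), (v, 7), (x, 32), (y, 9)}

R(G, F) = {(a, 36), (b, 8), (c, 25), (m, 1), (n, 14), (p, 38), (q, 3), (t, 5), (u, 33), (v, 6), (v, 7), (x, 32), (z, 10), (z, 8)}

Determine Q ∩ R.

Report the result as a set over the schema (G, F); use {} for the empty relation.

{(a, 36), (c, 25), (n, 14), (p, 38), (v, 7), (x, 32)}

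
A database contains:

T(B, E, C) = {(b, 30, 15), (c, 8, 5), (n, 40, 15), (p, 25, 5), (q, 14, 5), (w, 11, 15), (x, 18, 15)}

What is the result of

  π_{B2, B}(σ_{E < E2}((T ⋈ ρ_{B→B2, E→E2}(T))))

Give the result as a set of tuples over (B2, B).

{(b, w), (b, x), (n, b), (n, w), (n, x), (p, c), (p, q), (q, c), (x, w)}

ρ[B→B2, E→E2]: schema becomes (B2, E2, C); tuples unchanged.
Natural join on C: {(b, 30, 15, b, 30), (b, 30, 15, n, 40), (b, 30, 15, w, 11), (b, 30, 15, x, 18), (c, 8, 5, c, 8), (c, 8, 5, p, 25), (c, 8, 5, q, 14), (n, 40, 15, b, 30), (n, 40, 15, n, 40), (n, 40, 15, w, 11), (n, 40, 15, x, 18), (p, 25, 5, c, 8), (p, 25, 5, p, 25), (p, 25, 5, q, 14), (q, 14, 5, c, 8), (q, 14, 5, p, 25), (q, 14, 5, q, 14), (w, 11, 15, b, 30), (w, 11, 15, n, 40), (w, 11, 15, w, 11), (w, 11, 15, x, 18), (x, 18, 15, b, 30), (x, 18, 15, n, 40), (x, 18, 15, w, 11), (x, 18, 15, x, 18)}
Selection E < E2: {(b, 30, 15, n, 40), (c, 8, 5, p, 25), (c, 8, 5, q, 14), (q, 14, 5, p, 25), (w, 11, 15, b, 30), (w, 11, 15, n, 40), (w, 11, 15, x, 18), (x, 18, 15, b, 30), (x, 18, 15, n, 40)}
Keep only column(s) B2, B: {(b, w), (b, x), (n, b), (n, w), (n, x), (p, c), (p, q), (q, c), (x, w)}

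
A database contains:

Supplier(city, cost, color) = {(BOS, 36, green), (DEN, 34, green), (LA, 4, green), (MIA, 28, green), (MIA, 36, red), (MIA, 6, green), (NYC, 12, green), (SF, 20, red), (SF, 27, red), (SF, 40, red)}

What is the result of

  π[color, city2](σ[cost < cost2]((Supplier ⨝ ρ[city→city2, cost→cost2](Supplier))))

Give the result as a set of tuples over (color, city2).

ρ[city→city2, cost→cost2]: schema becomes (city2, cost2, color); tuples unchanged.
Supplier ⋈ ρ[city→city2, cost→cost2](Supplier) (natural join on color): {(BOS, 36, green, BOS, 36), (BOS, 36, green, DEN, 34), (BOS, 36, green, LA, 4), (BOS, 36, green, MIA, 28), (BOS, 36, green, MIA, 6), (BOS, 36, green, NYC, 12), (DEN, 34, green, BOS, 36), (DEN, 34, green, DEN, 34), (DEN, 34, green, LA, 4), (DEN, 34, green, MIA, 28), (DEN, 34, green, MIA, 6), (DEN, 34, green, NYC, 12), (LA, 4, green, BOS, 36), (LA, 4, green, DEN, 34), (LA, 4, green, LA, 4), (LA, 4, green, MIA, 28), (LA, 4, green, MIA, 6), (LA, 4, green, NYC, 12), (MIA, 28, green, BOS, 36), (MIA, 28, green, DEN, 34), (MIA, 28, green, LA, 4), (MIA, 28, green, MIA, 28), (MIA, 28, green, MIA, 6), (MIA, 28, green, NYC, 12), (MIA, 36, red, MIA, 36), (MIA, 36, red, SF, 20), (MIA, 36, red, SF, 27), (MIA, 36, red, SF, 40), (MIA, 6, green, BOS, 36), (MIA, 6, green, DEN, 34), (MIA, 6, green, LA, 4), (MIA, 6, green, MIA, 28), (MIA, 6, green, MIA, 6), (MIA, 6, green, NYC, 12), (NYC, 12, green, BOS, 36), (NYC, 12, green, DEN, 34), (NYC, 12, green, LA, 4), (NYC, 12, green, MIA, 28), (NYC, 12, green, MIA, 6), (NYC, 12, green, NYC, 12), (SF, 20, red, MIA, 36), (SF, 20, red, SF, 20), (SF, 20, red, SF, 27), (SF, 20, red, SF, 40), (SF, 27, red, MIA, 36), (SF, 27, red, SF, 20), (SF, 27, red, SF, 27), (SF, 27, red, SF, 40), (SF, 40, red, MIA, 36), (SF, 40, red, SF, 20), (SF, 40, red, SF, 27), (SF, 40, red, SF, 40)}
Apply σ_{cost < cost2}; surviving tuples: {(DEN, 34, green, BOS, 36), (LA, 4, green, BOS, 36), (LA, 4, green, DEN, 34), (LA, 4, green, MIA, 28), (LA, 4, green, MIA, 6), (LA, 4, green, NYC, 12), (MIA, 28, green, BOS, 36), (MIA, 28, green, DEN, 34), (MIA, 36, red, SF, 40), (MIA, 6, green, BOS, 36), (MIA, 6, green, DEN, 34), (MIA, 6, green, MIA, 28), (MIA, 6, green, NYC, 12), (NYC, 12, green, BOS, 36), (NYC, 12, green, DEN, 34), (NYC, 12, green, MIA, 28), (SF, 20, red, MIA, 36), (SF, 20, red, SF, 27), (SF, 20, red, SF, 40), (SF, 27, red, MIA, 36), (SF, 27, red, SF, 40)}
π[color, city2]: project onto (color, city2) (15 duplicate(s) eliminated) → {(green, BOS), (green, DEN), (green, MIA), (green, NYC), (red, MIA), (red, SF)}

{(green, BOS), (green, DEN), (green, MIA), (green, NYC), (red, MIA), (red, SF)}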